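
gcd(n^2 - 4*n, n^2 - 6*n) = n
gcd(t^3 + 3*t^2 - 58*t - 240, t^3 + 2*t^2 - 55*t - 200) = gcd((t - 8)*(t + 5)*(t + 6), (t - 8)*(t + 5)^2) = t^2 - 3*t - 40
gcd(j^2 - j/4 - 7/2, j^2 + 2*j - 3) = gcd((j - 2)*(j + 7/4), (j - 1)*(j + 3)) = 1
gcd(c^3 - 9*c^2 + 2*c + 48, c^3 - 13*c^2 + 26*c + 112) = c^2 - 6*c - 16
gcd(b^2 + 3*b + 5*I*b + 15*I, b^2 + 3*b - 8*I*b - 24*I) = b + 3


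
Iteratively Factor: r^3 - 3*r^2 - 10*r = (r)*(r^2 - 3*r - 10) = r*(r + 2)*(r - 5)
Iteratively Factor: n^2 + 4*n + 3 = (n + 1)*(n + 3)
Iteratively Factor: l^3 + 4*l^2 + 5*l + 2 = (l + 1)*(l^2 + 3*l + 2) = (l + 1)*(l + 2)*(l + 1)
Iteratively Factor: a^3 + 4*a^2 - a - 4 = (a + 1)*(a^2 + 3*a - 4) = (a + 1)*(a + 4)*(a - 1)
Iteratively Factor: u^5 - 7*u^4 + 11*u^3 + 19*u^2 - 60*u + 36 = (u - 2)*(u^4 - 5*u^3 + u^2 + 21*u - 18) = (u - 3)*(u - 2)*(u^3 - 2*u^2 - 5*u + 6) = (u - 3)*(u - 2)*(u + 2)*(u^2 - 4*u + 3) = (u - 3)*(u - 2)*(u - 1)*(u + 2)*(u - 3)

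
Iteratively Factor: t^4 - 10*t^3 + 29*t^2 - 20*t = (t - 5)*(t^3 - 5*t^2 + 4*t) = (t - 5)*(t - 1)*(t^2 - 4*t) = (t - 5)*(t - 4)*(t - 1)*(t)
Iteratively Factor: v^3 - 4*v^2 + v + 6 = (v - 3)*(v^2 - v - 2) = (v - 3)*(v - 2)*(v + 1)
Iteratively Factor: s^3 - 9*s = (s + 3)*(s^2 - 3*s) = (s - 3)*(s + 3)*(s)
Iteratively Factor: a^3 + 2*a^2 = (a + 2)*(a^2) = a*(a + 2)*(a)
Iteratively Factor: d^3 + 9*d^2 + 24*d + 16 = (d + 4)*(d^2 + 5*d + 4) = (d + 4)^2*(d + 1)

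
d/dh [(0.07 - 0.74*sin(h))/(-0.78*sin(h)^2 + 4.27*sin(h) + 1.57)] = (-0.5772*sin(h)^2 + 0.1092*sin(h) - 1.4607)*cos(h)/(0.6084*sin(h)^4 - 6.6612*sin(h)^3 + 15.7837*sin(h)^2 + 13.4078*sin(h) + 2.4649)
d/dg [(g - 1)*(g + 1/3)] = 2*g - 2/3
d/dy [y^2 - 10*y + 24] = 2*y - 10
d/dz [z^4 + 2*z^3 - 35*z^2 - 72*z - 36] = 4*z^3 + 6*z^2 - 70*z - 72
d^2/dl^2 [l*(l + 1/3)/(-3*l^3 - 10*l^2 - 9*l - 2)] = 2*(-l^3 + 6*l + 6)/(3*(l^6 + 9*l^5 + 33*l^4 + 63*l^3 + 66*l^2 + 36*l + 8))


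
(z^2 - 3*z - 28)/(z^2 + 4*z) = (z - 7)/z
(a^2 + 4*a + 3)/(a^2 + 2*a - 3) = (a + 1)/(a - 1)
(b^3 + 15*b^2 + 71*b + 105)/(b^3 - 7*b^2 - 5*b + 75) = (b^2 + 12*b + 35)/(b^2 - 10*b + 25)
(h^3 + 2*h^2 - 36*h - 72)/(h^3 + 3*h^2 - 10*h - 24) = (h^2 - 36)/(h^2 + h - 12)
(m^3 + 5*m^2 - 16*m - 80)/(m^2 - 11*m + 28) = (m^2 + 9*m + 20)/(m - 7)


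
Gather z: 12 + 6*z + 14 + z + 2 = 7*z + 28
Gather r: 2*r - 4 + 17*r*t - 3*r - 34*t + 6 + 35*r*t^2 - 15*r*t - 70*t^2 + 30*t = r*(35*t^2 + 2*t - 1) - 70*t^2 - 4*t + 2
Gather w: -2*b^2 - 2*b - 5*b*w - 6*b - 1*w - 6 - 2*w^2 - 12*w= -2*b^2 - 8*b - 2*w^2 + w*(-5*b - 13) - 6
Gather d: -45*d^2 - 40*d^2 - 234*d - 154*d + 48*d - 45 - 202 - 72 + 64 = -85*d^2 - 340*d - 255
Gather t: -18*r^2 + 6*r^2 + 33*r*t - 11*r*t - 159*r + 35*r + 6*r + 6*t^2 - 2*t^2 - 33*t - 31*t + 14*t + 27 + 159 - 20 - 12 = -12*r^2 - 118*r + 4*t^2 + t*(22*r - 50) + 154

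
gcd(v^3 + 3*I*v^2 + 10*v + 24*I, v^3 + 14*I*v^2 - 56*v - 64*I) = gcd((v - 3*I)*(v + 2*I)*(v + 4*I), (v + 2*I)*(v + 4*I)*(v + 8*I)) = v^2 + 6*I*v - 8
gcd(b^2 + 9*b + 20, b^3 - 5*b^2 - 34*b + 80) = b + 5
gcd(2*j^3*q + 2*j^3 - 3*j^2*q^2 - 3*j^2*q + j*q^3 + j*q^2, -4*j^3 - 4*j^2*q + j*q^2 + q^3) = -2*j + q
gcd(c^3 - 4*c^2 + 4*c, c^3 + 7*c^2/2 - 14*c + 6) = c - 2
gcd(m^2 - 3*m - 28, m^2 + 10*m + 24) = m + 4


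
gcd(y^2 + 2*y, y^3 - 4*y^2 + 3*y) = y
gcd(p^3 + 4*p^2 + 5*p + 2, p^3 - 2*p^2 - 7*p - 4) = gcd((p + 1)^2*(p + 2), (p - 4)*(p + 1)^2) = p^2 + 2*p + 1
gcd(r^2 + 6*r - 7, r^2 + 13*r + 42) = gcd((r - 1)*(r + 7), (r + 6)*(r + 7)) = r + 7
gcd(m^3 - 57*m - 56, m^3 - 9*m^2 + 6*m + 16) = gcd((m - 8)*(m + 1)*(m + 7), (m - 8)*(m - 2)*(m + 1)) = m^2 - 7*m - 8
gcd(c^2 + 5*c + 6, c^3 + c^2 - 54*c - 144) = c + 3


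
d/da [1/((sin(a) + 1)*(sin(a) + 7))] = -2*(sin(a) + 4)*cos(a)/((sin(a) + 1)^2*(sin(a) + 7)^2)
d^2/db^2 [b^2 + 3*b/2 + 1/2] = 2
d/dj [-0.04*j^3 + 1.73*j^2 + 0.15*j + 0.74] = -0.12*j^2 + 3.46*j + 0.15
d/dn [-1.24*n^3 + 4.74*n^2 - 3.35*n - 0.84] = -3.72*n^2 + 9.48*n - 3.35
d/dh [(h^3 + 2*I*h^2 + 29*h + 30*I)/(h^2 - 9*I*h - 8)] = (h^4 - 18*I*h^3 - 35*h^2 - 92*I*h - 502)/(h^4 - 18*I*h^3 - 97*h^2 + 144*I*h + 64)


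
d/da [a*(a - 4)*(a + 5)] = 3*a^2 + 2*a - 20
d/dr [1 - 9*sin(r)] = -9*cos(r)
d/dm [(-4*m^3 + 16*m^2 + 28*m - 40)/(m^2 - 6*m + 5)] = -4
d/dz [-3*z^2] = -6*z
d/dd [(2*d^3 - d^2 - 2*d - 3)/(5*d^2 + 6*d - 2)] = 2*(5*d^4 + 12*d^3 - 4*d^2 + 17*d + 11)/(25*d^4 + 60*d^3 + 16*d^2 - 24*d + 4)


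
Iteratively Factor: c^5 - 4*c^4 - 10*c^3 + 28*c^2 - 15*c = (c)*(c^4 - 4*c^3 - 10*c^2 + 28*c - 15) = c*(c + 3)*(c^3 - 7*c^2 + 11*c - 5) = c*(c - 5)*(c + 3)*(c^2 - 2*c + 1) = c*(c - 5)*(c - 1)*(c + 3)*(c - 1)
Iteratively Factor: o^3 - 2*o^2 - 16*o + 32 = (o + 4)*(o^2 - 6*o + 8) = (o - 4)*(o + 4)*(o - 2)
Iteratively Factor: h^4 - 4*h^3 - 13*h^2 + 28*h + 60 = (h - 5)*(h^3 + h^2 - 8*h - 12) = (h - 5)*(h + 2)*(h^2 - h - 6) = (h - 5)*(h - 3)*(h + 2)*(h + 2)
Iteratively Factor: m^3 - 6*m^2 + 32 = (m - 4)*(m^2 - 2*m - 8) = (m - 4)*(m + 2)*(m - 4)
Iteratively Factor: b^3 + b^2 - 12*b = (b - 3)*(b^2 + 4*b) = (b - 3)*(b + 4)*(b)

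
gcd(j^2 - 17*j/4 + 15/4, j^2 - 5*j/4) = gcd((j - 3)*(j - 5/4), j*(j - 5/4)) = j - 5/4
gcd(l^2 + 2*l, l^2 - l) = l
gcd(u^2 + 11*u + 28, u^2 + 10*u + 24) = u + 4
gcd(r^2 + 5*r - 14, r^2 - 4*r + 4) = r - 2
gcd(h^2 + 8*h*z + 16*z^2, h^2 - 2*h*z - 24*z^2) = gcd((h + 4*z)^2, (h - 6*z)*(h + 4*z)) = h + 4*z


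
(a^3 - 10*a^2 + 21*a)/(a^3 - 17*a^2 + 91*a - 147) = a/(a - 7)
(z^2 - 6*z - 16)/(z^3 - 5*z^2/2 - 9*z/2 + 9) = 2*(z - 8)/(2*z^2 - 9*z + 9)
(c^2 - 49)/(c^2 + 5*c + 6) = (c^2 - 49)/(c^2 + 5*c + 6)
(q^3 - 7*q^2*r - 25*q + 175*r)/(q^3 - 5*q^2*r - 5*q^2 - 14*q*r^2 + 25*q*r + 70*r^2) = (q + 5)/(q + 2*r)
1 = 1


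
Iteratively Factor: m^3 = (m)*(m^2) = m^2*(m)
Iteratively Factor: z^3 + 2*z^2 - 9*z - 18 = (z + 3)*(z^2 - z - 6) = (z - 3)*(z + 3)*(z + 2)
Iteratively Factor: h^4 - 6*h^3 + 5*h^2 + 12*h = (h + 1)*(h^3 - 7*h^2 + 12*h) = h*(h + 1)*(h^2 - 7*h + 12) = h*(h - 4)*(h + 1)*(h - 3)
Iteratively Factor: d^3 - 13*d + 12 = (d + 4)*(d^2 - 4*d + 3) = (d - 3)*(d + 4)*(d - 1)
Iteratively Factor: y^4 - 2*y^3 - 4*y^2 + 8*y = (y - 2)*(y^3 - 4*y) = (y - 2)^2*(y^2 + 2*y) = y*(y - 2)^2*(y + 2)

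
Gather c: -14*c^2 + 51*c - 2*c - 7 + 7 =-14*c^2 + 49*c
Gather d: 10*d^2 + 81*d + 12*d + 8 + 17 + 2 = 10*d^2 + 93*d + 27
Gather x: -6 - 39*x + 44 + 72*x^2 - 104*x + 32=72*x^2 - 143*x + 70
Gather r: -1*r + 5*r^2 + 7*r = 5*r^2 + 6*r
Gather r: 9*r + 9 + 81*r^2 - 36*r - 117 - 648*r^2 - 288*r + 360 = -567*r^2 - 315*r + 252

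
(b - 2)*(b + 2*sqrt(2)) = b^2 - 2*b + 2*sqrt(2)*b - 4*sqrt(2)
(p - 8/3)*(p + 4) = p^2 + 4*p/3 - 32/3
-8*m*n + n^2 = n*(-8*m + n)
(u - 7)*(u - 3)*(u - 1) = u^3 - 11*u^2 + 31*u - 21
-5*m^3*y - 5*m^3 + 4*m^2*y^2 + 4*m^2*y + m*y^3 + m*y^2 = (-m + y)*(5*m + y)*(m*y + m)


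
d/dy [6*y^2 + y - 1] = 12*y + 1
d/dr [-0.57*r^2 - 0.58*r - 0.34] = -1.14*r - 0.58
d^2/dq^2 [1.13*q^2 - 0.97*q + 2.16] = 2.26000000000000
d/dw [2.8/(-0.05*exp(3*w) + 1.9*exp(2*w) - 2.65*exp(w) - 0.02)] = (0.42*exp(2*w) - 10.64*exp(w) + 7.42)*exp(w)/(0.05*exp(3*w) - 1.9*exp(2*w) + 2.65*exp(w) + 0.02)^2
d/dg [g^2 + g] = 2*g + 1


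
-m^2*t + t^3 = t*(-m + t)*(m + t)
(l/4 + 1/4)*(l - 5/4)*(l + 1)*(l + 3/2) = l^4/4 + 9*l^3/16 - 3*l^2/32 - 7*l/8 - 15/32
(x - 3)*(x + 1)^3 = x^4 - 6*x^2 - 8*x - 3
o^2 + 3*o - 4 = (o - 1)*(o + 4)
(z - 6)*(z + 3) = z^2 - 3*z - 18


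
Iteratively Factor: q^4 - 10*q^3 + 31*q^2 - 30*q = (q)*(q^3 - 10*q^2 + 31*q - 30) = q*(q - 3)*(q^2 - 7*q + 10) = q*(q - 3)*(q - 2)*(q - 5)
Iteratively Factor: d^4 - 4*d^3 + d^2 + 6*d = (d - 3)*(d^3 - d^2 - 2*d) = d*(d - 3)*(d^2 - d - 2) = d*(d - 3)*(d - 2)*(d + 1)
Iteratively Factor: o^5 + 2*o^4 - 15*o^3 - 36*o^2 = (o + 3)*(o^4 - o^3 - 12*o^2) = (o + 3)^2*(o^3 - 4*o^2) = o*(o + 3)^2*(o^2 - 4*o) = o*(o - 4)*(o + 3)^2*(o)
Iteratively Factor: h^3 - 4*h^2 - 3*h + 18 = (h - 3)*(h^2 - h - 6) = (h - 3)^2*(h + 2)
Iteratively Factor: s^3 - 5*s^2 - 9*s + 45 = (s + 3)*(s^2 - 8*s + 15) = (s - 5)*(s + 3)*(s - 3)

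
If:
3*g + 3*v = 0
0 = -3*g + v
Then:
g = 0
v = 0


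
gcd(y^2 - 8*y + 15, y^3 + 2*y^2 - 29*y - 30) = y - 5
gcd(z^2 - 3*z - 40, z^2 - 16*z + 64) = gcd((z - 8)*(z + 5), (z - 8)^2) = z - 8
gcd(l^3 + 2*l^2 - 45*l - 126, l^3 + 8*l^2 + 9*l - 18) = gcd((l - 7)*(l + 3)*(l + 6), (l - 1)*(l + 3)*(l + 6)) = l^2 + 9*l + 18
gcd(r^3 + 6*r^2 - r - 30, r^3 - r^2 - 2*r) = r - 2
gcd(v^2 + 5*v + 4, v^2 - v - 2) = v + 1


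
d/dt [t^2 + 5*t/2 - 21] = 2*t + 5/2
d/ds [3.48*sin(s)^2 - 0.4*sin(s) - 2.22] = (6.96*sin(s) - 0.4)*cos(s)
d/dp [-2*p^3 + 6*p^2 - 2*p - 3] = -6*p^2 + 12*p - 2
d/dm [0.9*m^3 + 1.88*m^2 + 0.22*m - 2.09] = 2.7*m^2 + 3.76*m + 0.22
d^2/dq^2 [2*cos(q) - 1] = -2*cos(q)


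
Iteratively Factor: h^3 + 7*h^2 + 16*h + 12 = (h + 2)*(h^2 + 5*h + 6) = (h + 2)*(h + 3)*(h + 2)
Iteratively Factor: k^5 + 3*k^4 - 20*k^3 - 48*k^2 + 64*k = (k + 4)*(k^4 - k^3 - 16*k^2 + 16*k) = (k - 4)*(k + 4)*(k^3 + 3*k^2 - 4*k) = k*(k - 4)*(k + 4)*(k^2 + 3*k - 4) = k*(k - 4)*(k + 4)^2*(k - 1)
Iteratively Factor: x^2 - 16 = (x - 4)*(x + 4)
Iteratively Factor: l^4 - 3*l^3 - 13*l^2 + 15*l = (l)*(l^3 - 3*l^2 - 13*l + 15) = l*(l - 5)*(l^2 + 2*l - 3) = l*(l - 5)*(l - 1)*(l + 3)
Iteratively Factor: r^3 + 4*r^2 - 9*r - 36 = (r + 4)*(r^2 - 9) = (r + 3)*(r + 4)*(r - 3)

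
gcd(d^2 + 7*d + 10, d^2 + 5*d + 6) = d + 2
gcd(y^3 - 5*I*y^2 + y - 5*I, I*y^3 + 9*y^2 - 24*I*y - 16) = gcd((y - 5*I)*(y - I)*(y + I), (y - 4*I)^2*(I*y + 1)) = y - I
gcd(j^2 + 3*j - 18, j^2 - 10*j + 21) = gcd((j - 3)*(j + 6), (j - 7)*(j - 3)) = j - 3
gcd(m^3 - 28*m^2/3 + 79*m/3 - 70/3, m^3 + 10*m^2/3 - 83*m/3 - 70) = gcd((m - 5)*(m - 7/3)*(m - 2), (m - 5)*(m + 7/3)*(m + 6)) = m - 5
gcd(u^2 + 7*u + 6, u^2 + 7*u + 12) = 1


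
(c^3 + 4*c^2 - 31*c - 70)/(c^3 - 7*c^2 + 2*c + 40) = (c + 7)/(c - 4)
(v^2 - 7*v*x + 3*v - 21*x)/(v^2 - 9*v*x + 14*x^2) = (-v - 3)/(-v + 2*x)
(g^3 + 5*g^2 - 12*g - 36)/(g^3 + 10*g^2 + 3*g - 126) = (g + 2)/(g + 7)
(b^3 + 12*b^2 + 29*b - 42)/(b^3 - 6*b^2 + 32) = (b^3 + 12*b^2 + 29*b - 42)/(b^3 - 6*b^2 + 32)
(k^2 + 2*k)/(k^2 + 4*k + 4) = k/(k + 2)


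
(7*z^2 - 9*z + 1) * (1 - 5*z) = -35*z^3 + 52*z^2 - 14*z + 1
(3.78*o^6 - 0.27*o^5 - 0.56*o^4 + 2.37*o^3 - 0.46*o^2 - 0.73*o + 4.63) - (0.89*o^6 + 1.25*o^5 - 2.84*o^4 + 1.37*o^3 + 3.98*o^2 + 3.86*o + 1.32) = 2.89*o^6 - 1.52*o^5 + 2.28*o^4 + 1.0*o^3 - 4.44*o^2 - 4.59*o + 3.31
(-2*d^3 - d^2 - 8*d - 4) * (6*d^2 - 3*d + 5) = -12*d^5 - 55*d^3 - 5*d^2 - 28*d - 20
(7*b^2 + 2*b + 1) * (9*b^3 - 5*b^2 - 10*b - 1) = 63*b^5 - 17*b^4 - 71*b^3 - 32*b^2 - 12*b - 1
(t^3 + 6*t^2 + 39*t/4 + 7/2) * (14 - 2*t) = -2*t^4 + 2*t^3 + 129*t^2/2 + 259*t/2 + 49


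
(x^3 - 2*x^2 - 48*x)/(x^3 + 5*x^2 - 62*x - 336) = x/(x + 7)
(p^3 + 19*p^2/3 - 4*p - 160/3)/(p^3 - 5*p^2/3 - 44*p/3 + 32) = (p + 5)/(p - 3)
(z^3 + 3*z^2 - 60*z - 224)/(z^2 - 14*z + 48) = (z^2 + 11*z + 28)/(z - 6)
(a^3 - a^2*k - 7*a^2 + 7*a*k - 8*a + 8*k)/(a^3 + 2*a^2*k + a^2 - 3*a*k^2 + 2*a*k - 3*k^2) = (a - 8)/(a + 3*k)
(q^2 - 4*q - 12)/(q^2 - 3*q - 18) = (q + 2)/(q + 3)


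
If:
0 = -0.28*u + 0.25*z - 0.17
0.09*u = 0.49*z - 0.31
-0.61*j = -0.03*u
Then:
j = -0.00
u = -0.05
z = 0.62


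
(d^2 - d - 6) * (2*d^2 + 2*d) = 2*d^4 - 14*d^2 - 12*d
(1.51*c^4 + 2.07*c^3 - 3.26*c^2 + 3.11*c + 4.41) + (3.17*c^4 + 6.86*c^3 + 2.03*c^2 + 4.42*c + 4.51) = 4.68*c^4 + 8.93*c^3 - 1.23*c^2 + 7.53*c + 8.92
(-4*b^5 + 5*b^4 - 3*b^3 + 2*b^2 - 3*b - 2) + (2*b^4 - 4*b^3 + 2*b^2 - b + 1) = -4*b^5 + 7*b^4 - 7*b^3 + 4*b^2 - 4*b - 1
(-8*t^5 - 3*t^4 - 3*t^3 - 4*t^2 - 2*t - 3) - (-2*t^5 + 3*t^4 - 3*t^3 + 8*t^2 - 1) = -6*t^5 - 6*t^4 - 12*t^2 - 2*t - 2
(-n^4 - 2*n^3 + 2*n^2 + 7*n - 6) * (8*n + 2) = -8*n^5 - 18*n^4 + 12*n^3 + 60*n^2 - 34*n - 12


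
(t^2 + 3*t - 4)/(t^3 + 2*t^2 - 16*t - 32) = (t - 1)/(t^2 - 2*t - 8)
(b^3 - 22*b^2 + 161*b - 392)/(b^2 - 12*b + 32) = (b^2 - 14*b + 49)/(b - 4)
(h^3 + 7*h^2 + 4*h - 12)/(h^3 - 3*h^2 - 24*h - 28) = (h^2 + 5*h - 6)/(h^2 - 5*h - 14)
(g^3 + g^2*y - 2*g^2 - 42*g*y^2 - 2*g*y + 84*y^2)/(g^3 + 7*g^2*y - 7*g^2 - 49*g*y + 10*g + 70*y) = (g - 6*y)/(g - 5)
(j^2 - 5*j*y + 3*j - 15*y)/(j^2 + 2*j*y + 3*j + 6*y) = (j - 5*y)/(j + 2*y)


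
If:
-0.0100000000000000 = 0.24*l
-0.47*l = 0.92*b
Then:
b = 0.02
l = -0.04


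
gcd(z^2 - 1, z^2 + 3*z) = 1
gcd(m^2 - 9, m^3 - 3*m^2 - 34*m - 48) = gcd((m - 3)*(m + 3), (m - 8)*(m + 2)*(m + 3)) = m + 3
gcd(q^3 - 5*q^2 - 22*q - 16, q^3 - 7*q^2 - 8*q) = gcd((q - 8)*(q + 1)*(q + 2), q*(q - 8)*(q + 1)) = q^2 - 7*q - 8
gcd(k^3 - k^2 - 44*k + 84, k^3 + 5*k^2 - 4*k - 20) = k - 2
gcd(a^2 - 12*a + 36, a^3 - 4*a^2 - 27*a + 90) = a - 6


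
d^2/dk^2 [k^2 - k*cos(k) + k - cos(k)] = k*cos(k) + 2*sin(k) + cos(k) + 2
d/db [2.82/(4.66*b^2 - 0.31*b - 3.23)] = (0.8742 - 26.2824*b)/(-4.66*b^2 + 0.31*b + 3.23)^2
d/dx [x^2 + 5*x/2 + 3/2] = 2*x + 5/2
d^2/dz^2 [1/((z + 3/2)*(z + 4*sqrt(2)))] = 4*(4*(z + 4*sqrt(2))^2 + 2*(z + 4*sqrt(2))*(2*z + 3) + (2*z + 3)^2)/((z + 4*sqrt(2))^3*(2*z + 3)^3)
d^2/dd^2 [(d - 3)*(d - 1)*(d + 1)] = 6*d - 6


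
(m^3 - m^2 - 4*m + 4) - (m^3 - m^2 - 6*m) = 2*m + 4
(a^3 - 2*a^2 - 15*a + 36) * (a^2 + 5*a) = a^5 + 3*a^4 - 25*a^3 - 39*a^2 + 180*a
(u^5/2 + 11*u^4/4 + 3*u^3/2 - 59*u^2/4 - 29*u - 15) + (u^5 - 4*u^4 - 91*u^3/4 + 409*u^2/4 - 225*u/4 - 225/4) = 3*u^5/2 - 5*u^4/4 - 85*u^3/4 + 175*u^2/2 - 341*u/4 - 285/4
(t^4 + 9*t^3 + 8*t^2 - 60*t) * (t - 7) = t^5 + 2*t^4 - 55*t^3 - 116*t^2 + 420*t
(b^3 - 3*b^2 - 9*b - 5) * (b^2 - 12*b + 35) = b^5 - 15*b^4 + 62*b^3 - 2*b^2 - 255*b - 175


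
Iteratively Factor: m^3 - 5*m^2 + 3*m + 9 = (m - 3)*(m^2 - 2*m - 3) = (m - 3)*(m + 1)*(m - 3)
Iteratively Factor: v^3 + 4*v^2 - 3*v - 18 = (v - 2)*(v^2 + 6*v + 9) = (v - 2)*(v + 3)*(v + 3)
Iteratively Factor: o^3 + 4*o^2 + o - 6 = (o + 3)*(o^2 + o - 2) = (o + 2)*(o + 3)*(o - 1)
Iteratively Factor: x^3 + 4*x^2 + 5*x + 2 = (x + 1)*(x^2 + 3*x + 2) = (x + 1)*(x + 2)*(x + 1)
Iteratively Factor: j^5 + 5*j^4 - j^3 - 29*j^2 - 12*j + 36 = (j - 1)*(j^4 + 6*j^3 + 5*j^2 - 24*j - 36) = (j - 1)*(j + 3)*(j^3 + 3*j^2 - 4*j - 12) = (j - 1)*(j + 3)^2*(j^2 - 4) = (j - 2)*(j - 1)*(j + 3)^2*(j + 2)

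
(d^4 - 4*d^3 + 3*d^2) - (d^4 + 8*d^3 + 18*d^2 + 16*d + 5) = -12*d^3 - 15*d^2 - 16*d - 5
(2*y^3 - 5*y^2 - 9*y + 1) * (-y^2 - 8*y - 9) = -2*y^5 - 11*y^4 + 31*y^3 + 116*y^2 + 73*y - 9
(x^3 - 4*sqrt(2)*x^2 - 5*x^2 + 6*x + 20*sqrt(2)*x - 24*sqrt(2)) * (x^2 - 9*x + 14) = x^5 - 14*x^4 - 4*sqrt(2)*x^4 + 65*x^3 + 56*sqrt(2)*x^3 - 260*sqrt(2)*x^2 - 124*x^2 + 84*x + 496*sqrt(2)*x - 336*sqrt(2)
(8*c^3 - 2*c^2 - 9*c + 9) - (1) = 8*c^3 - 2*c^2 - 9*c + 8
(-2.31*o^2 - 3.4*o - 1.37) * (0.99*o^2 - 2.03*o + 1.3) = -2.2869*o^4 + 1.3233*o^3 + 2.5427*o^2 - 1.6389*o - 1.781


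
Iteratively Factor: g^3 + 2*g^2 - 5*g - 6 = (g + 3)*(g^2 - g - 2) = (g - 2)*(g + 3)*(g + 1)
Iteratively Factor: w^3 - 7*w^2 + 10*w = (w - 2)*(w^2 - 5*w) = (w - 5)*(w - 2)*(w)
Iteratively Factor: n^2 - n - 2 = (n + 1)*(n - 2)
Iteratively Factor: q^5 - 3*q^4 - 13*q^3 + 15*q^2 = (q)*(q^4 - 3*q^3 - 13*q^2 + 15*q) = q*(q - 5)*(q^3 + 2*q^2 - 3*q) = q*(q - 5)*(q + 3)*(q^2 - q) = q*(q - 5)*(q - 1)*(q + 3)*(q)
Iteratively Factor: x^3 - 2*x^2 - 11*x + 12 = (x + 3)*(x^2 - 5*x + 4) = (x - 1)*(x + 3)*(x - 4)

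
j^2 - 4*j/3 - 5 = (j - 3)*(j + 5/3)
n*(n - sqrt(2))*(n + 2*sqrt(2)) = n^3 + sqrt(2)*n^2 - 4*n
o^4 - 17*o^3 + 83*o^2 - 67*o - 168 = (o - 8)*(o - 7)*(o - 3)*(o + 1)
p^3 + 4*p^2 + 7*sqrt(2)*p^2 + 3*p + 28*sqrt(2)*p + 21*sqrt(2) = (p + 1)*(p + 3)*(p + 7*sqrt(2))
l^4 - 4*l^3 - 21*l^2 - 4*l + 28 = (l - 7)*(l - 1)*(l + 2)^2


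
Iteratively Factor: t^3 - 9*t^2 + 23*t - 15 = (t - 1)*(t^2 - 8*t + 15) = (t - 5)*(t - 1)*(t - 3)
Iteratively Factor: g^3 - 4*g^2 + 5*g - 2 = (g - 1)*(g^2 - 3*g + 2) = (g - 1)^2*(g - 2)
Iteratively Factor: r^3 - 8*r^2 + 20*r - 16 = (r - 2)*(r^2 - 6*r + 8) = (r - 4)*(r - 2)*(r - 2)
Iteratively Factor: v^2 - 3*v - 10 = (v + 2)*(v - 5)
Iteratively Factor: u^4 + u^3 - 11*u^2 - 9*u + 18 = (u + 2)*(u^3 - u^2 - 9*u + 9) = (u + 2)*(u + 3)*(u^2 - 4*u + 3) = (u - 3)*(u + 2)*(u + 3)*(u - 1)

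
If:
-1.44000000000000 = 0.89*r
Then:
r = -1.62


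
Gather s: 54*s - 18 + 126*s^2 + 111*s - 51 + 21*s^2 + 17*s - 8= 147*s^2 + 182*s - 77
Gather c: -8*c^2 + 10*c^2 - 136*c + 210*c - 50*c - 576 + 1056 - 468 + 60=2*c^2 + 24*c + 72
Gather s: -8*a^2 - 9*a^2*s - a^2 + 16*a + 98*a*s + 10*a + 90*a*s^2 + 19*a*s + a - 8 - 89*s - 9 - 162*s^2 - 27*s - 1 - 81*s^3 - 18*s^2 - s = -9*a^2 + 27*a - 81*s^3 + s^2*(90*a - 180) + s*(-9*a^2 + 117*a - 117) - 18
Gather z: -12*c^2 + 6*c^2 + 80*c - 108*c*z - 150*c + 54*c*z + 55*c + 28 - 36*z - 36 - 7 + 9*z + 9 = -6*c^2 - 15*c + z*(-54*c - 27) - 6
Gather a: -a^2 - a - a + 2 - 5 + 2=-a^2 - 2*a - 1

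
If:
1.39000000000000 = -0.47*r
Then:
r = -2.96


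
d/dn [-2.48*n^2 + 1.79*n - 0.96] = 1.79 - 4.96*n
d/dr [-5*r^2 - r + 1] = -10*r - 1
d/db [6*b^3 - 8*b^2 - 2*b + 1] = 18*b^2 - 16*b - 2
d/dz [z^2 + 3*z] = 2*z + 3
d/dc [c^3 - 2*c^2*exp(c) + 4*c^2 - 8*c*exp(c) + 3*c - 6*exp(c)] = -2*c^2*exp(c) + 3*c^2 - 12*c*exp(c) + 8*c - 14*exp(c) + 3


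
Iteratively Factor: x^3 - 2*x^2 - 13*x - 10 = (x - 5)*(x^2 + 3*x + 2) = (x - 5)*(x + 2)*(x + 1)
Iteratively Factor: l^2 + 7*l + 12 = (l + 4)*(l + 3)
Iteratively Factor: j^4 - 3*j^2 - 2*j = (j + 1)*(j^3 - j^2 - 2*j) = (j + 1)^2*(j^2 - 2*j) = (j - 2)*(j + 1)^2*(j)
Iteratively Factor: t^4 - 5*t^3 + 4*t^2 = (t)*(t^3 - 5*t^2 + 4*t) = t*(t - 4)*(t^2 - t) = t^2*(t - 4)*(t - 1)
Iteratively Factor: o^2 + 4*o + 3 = (o + 1)*(o + 3)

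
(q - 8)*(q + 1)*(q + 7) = q^3 - 57*q - 56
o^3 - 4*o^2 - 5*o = o*(o - 5)*(o + 1)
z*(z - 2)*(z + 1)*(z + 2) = z^4 + z^3 - 4*z^2 - 4*z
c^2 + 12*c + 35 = (c + 5)*(c + 7)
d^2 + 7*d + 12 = (d + 3)*(d + 4)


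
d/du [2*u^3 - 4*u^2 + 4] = 2*u*(3*u - 4)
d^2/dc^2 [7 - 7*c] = 0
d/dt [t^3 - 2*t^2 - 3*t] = 3*t^2 - 4*t - 3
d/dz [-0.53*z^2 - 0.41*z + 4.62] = -1.06*z - 0.41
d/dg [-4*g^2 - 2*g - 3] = -8*g - 2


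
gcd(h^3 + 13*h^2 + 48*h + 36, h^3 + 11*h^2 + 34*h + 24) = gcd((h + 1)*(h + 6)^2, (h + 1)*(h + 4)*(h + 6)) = h^2 + 7*h + 6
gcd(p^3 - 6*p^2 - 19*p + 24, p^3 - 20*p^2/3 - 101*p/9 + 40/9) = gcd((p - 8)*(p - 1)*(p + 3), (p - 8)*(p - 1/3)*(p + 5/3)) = p - 8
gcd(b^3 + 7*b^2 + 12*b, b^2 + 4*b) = b^2 + 4*b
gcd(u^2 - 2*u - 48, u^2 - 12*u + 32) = u - 8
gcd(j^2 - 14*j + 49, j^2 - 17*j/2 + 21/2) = j - 7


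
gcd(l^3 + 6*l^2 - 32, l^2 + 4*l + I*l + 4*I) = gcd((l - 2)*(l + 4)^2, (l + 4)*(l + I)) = l + 4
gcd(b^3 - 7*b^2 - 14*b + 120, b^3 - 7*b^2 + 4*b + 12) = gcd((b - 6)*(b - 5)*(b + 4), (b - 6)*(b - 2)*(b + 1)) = b - 6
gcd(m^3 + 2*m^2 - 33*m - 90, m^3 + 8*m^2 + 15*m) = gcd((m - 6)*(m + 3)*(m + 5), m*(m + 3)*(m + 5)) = m^2 + 8*m + 15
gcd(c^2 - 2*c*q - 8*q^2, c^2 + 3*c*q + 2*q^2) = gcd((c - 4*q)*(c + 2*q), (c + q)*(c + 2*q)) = c + 2*q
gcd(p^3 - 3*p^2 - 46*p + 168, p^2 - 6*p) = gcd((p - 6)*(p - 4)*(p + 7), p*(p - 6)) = p - 6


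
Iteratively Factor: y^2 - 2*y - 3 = (y + 1)*(y - 3)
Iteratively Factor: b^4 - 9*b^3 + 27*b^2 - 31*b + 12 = (b - 1)*(b^3 - 8*b^2 + 19*b - 12) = (b - 4)*(b - 1)*(b^2 - 4*b + 3) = (b - 4)*(b - 3)*(b - 1)*(b - 1)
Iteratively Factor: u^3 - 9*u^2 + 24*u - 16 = (u - 4)*(u^2 - 5*u + 4) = (u - 4)*(u - 1)*(u - 4)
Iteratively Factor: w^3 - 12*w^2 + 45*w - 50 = (w - 2)*(w^2 - 10*w + 25) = (w - 5)*(w - 2)*(w - 5)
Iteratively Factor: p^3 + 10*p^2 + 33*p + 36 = (p + 4)*(p^2 + 6*p + 9) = (p + 3)*(p + 4)*(p + 3)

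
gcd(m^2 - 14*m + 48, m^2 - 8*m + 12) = m - 6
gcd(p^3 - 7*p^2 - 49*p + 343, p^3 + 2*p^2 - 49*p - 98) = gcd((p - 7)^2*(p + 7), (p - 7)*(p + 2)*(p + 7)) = p^2 - 49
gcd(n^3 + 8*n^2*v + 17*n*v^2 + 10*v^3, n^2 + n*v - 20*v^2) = n + 5*v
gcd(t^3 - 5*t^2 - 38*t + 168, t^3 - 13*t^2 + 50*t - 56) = t^2 - 11*t + 28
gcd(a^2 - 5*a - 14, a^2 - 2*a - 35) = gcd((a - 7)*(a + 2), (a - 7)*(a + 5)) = a - 7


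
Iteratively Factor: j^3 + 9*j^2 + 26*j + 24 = (j + 4)*(j^2 + 5*j + 6) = (j + 2)*(j + 4)*(j + 3)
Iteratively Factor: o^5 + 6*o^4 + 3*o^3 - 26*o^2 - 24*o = (o - 2)*(o^4 + 8*o^3 + 19*o^2 + 12*o) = (o - 2)*(o + 3)*(o^3 + 5*o^2 + 4*o) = o*(o - 2)*(o + 3)*(o^2 + 5*o + 4) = o*(o - 2)*(o + 1)*(o + 3)*(o + 4)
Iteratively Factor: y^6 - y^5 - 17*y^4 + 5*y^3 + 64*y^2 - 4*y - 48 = (y + 1)*(y^5 - 2*y^4 - 15*y^3 + 20*y^2 + 44*y - 48) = (y - 1)*(y + 1)*(y^4 - y^3 - 16*y^2 + 4*y + 48) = (y - 1)*(y + 1)*(y + 2)*(y^3 - 3*y^2 - 10*y + 24) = (y - 1)*(y + 1)*(y + 2)*(y + 3)*(y^2 - 6*y + 8) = (y - 2)*(y - 1)*(y + 1)*(y + 2)*(y + 3)*(y - 4)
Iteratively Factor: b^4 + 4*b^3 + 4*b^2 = (b + 2)*(b^3 + 2*b^2) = (b + 2)^2*(b^2) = b*(b + 2)^2*(b)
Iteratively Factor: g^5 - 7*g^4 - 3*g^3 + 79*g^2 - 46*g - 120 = (g + 3)*(g^4 - 10*g^3 + 27*g^2 - 2*g - 40) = (g - 4)*(g + 3)*(g^3 - 6*g^2 + 3*g + 10) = (g - 4)*(g + 1)*(g + 3)*(g^2 - 7*g + 10) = (g - 4)*(g - 2)*(g + 1)*(g + 3)*(g - 5)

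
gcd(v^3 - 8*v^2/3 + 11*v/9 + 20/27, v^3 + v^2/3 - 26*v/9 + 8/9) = v - 4/3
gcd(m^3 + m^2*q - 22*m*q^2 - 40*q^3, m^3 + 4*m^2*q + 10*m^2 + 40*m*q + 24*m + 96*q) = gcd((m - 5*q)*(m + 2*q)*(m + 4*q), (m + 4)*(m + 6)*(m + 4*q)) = m + 4*q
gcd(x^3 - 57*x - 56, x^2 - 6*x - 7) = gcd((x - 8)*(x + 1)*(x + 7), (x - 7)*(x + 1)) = x + 1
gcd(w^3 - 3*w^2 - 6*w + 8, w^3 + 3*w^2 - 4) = w^2 + w - 2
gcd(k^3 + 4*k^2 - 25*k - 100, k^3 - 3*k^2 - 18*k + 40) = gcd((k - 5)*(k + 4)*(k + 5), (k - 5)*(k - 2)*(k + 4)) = k^2 - k - 20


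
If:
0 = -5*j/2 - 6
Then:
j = -12/5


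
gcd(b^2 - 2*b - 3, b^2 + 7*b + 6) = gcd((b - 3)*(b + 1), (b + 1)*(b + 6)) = b + 1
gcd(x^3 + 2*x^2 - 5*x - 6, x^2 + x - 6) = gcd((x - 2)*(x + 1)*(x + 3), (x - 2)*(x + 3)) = x^2 + x - 6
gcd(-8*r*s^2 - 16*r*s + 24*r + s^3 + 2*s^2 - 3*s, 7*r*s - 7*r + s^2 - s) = s - 1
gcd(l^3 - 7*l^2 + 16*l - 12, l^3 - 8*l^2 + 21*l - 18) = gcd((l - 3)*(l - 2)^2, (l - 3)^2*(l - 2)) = l^2 - 5*l + 6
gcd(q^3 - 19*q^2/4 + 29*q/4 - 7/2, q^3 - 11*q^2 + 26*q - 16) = q^2 - 3*q + 2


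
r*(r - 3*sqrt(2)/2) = r^2 - 3*sqrt(2)*r/2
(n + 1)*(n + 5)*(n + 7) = n^3 + 13*n^2 + 47*n + 35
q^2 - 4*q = q*(q - 4)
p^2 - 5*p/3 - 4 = (p - 3)*(p + 4/3)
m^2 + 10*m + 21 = (m + 3)*(m + 7)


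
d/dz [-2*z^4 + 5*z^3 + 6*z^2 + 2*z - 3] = -8*z^3 + 15*z^2 + 12*z + 2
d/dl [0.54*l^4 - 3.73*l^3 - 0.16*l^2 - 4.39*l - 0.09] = 2.16*l^3 - 11.19*l^2 - 0.32*l - 4.39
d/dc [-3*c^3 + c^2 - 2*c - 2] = -9*c^2 + 2*c - 2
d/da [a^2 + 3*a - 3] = 2*a + 3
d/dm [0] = 0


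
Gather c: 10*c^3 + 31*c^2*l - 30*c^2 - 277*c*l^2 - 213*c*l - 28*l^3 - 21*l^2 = 10*c^3 + c^2*(31*l - 30) + c*(-277*l^2 - 213*l) - 28*l^3 - 21*l^2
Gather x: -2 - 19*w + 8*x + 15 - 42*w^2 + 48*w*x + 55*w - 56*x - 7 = -42*w^2 + 36*w + x*(48*w - 48) + 6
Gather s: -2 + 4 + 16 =18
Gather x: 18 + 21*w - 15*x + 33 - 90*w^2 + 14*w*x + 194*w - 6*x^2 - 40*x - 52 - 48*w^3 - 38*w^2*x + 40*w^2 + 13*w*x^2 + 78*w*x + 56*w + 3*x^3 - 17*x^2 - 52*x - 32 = -48*w^3 - 50*w^2 + 271*w + 3*x^3 + x^2*(13*w - 23) + x*(-38*w^2 + 92*w - 107) - 33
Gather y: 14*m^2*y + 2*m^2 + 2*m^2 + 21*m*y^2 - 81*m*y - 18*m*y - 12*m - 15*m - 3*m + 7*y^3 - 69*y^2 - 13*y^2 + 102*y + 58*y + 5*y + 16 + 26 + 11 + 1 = 4*m^2 - 30*m + 7*y^3 + y^2*(21*m - 82) + y*(14*m^2 - 99*m + 165) + 54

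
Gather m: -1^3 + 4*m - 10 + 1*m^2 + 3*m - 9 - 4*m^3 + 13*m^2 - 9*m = -4*m^3 + 14*m^2 - 2*m - 20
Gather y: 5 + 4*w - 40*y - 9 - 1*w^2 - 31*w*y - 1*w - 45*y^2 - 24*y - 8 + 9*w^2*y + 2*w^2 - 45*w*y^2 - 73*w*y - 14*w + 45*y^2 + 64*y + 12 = w^2 - 45*w*y^2 - 11*w + y*(9*w^2 - 104*w)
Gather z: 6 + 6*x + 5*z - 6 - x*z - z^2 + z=6*x - z^2 + z*(6 - x)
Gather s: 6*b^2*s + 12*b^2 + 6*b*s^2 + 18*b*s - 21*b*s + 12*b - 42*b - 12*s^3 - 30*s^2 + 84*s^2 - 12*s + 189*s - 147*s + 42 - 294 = 12*b^2 - 30*b - 12*s^3 + s^2*(6*b + 54) + s*(6*b^2 - 3*b + 30) - 252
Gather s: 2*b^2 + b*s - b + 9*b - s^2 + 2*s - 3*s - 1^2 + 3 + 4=2*b^2 + 8*b - s^2 + s*(b - 1) + 6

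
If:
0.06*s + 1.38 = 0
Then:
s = -23.00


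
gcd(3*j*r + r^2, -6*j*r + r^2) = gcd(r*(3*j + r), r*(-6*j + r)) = r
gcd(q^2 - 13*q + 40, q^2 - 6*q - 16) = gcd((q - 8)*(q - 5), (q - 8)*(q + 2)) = q - 8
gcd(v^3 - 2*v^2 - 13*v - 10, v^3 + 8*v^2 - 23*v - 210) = v - 5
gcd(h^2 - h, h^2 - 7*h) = h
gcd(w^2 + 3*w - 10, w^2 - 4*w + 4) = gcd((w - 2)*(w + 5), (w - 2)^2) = w - 2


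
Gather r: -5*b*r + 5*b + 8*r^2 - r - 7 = 5*b + 8*r^2 + r*(-5*b - 1) - 7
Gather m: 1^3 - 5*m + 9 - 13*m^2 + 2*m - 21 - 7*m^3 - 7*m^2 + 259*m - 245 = -7*m^3 - 20*m^2 + 256*m - 256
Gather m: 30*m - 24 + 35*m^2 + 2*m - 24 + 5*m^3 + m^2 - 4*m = 5*m^3 + 36*m^2 + 28*m - 48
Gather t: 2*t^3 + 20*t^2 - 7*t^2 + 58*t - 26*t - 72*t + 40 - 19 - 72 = 2*t^3 + 13*t^2 - 40*t - 51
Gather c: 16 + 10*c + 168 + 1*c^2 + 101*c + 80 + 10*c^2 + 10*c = 11*c^2 + 121*c + 264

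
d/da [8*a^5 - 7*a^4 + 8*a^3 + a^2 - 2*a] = 40*a^4 - 28*a^3 + 24*a^2 + 2*a - 2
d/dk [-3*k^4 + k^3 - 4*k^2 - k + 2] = -12*k^3 + 3*k^2 - 8*k - 1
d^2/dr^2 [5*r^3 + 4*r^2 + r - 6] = 30*r + 8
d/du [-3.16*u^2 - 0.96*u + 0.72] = -6.32*u - 0.96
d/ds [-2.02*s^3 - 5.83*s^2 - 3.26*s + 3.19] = -6.06*s^2 - 11.66*s - 3.26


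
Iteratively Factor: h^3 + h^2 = (h)*(h^2 + h) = h^2*(h + 1)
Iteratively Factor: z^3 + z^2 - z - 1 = (z + 1)*(z^2 - 1) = (z + 1)^2*(z - 1)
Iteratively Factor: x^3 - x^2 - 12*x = (x)*(x^2 - x - 12) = x*(x + 3)*(x - 4)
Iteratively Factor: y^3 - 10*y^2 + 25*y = (y - 5)*(y^2 - 5*y) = y*(y - 5)*(y - 5)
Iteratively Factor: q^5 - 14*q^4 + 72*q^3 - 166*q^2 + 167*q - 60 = (q - 5)*(q^4 - 9*q^3 + 27*q^2 - 31*q + 12) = (q - 5)*(q - 1)*(q^3 - 8*q^2 + 19*q - 12) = (q - 5)*(q - 4)*(q - 1)*(q^2 - 4*q + 3) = (q - 5)*(q - 4)*(q - 3)*(q - 1)*(q - 1)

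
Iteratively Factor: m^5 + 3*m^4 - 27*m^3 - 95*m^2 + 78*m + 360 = (m + 4)*(m^4 - m^3 - 23*m^2 - 3*m + 90) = (m - 2)*(m + 4)*(m^3 + m^2 - 21*m - 45) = (m - 2)*(m + 3)*(m + 4)*(m^2 - 2*m - 15) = (m - 2)*(m + 3)^2*(m + 4)*(m - 5)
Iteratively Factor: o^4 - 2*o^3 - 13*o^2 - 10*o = (o + 1)*(o^3 - 3*o^2 - 10*o) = (o - 5)*(o + 1)*(o^2 + 2*o) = o*(o - 5)*(o + 1)*(o + 2)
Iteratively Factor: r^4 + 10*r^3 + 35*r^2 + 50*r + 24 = (r + 4)*(r^3 + 6*r^2 + 11*r + 6) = (r + 3)*(r + 4)*(r^2 + 3*r + 2) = (r + 1)*(r + 3)*(r + 4)*(r + 2)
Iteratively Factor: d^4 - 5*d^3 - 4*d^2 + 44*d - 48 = (d - 2)*(d^3 - 3*d^2 - 10*d + 24) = (d - 2)^2*(d^2 - d - 12) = (d - 4)*(d - 2)^2*(d + 3)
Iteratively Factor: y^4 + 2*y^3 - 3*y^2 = (y - 1)*(y^3 + 3*y^2) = y*(y - 1)*(y^2 + 3*y) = y^2*(y - 1)*(y + 3)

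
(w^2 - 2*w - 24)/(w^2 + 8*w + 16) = (w - 6)/(w + 4)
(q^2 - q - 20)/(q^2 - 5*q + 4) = (q^2 - q - 20)/(q^2 - 5*q + 4)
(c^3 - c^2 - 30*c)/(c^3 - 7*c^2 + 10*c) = (c^2 - c - 30)/(c^2 - 7*c + 10)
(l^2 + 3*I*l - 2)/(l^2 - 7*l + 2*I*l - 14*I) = (l + I)/(l - 7)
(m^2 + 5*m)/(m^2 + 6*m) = (m + 5)/(m + 6)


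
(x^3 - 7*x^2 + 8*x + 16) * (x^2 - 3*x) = x^5 - 10*x^4 + 29*x^3 - 8*x^2 - 48*x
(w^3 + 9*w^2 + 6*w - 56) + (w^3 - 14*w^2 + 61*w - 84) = 2*w^3 - 5*w^2 + 67*w - 140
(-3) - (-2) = -1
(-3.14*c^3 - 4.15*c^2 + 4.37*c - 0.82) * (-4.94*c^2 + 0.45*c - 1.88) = 15.5116*c^5 + 19.088*c^4 - 17.5521*c^3 + 13.8193*c^2 - 8.5846*c + 1.5416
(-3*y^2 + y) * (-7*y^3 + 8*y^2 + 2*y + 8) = 21*y^5 - 31*y^4 + 2*y^3 - 22*y^2 + 8*y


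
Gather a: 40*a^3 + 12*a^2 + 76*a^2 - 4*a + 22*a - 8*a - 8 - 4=40*a^3 + 88*a^2 + 10*a - 12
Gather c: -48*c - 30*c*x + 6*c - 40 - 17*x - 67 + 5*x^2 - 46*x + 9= c*(-30*x - 42) + 5*x^2 - 63*x - 98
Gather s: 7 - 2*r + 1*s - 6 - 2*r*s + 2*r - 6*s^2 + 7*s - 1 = -6*s^2 + s*(8 - 2*r)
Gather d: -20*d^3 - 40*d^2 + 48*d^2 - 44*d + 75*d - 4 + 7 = -20*d^3 + 8*d^2 + 31*d + 3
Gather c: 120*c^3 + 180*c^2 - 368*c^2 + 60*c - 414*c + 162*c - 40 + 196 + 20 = 120*c^3 - 188*c^2 - 192*c + 176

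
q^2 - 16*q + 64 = (q - 8)^2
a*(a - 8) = a^2 - 8*a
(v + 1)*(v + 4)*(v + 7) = v^3 + 12*v^2 + 39*v + 28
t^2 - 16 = (t - 4)*(t + 4)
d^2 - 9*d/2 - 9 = (d - 6)*(d + 3/2)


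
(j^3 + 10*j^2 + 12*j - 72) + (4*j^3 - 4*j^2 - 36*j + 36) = 5*j^3 + 6*j^2 - 24*j - 36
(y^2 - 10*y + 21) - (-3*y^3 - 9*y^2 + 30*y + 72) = 3*y^3 + 10*y^2 - 40*y - 51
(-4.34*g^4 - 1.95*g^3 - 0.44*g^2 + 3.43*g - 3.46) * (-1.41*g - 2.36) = 6.1194*g^5 + 12.9919*g^4 + 5.2224*g^3 - 3.7979*g^2 - 3.2162*g + 8.1656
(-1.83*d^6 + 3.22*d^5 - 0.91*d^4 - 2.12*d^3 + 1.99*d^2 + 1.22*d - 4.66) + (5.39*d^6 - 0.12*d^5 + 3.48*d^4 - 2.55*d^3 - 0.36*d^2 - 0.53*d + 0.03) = 3.56*d^6 + 3.1*d^5 + 2.57*d^4 - 4.67*d^3 + 1.63*d^2 + 0.69*d - 4.63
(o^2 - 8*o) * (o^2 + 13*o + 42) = o^4 + 5*o^3 - 62*o^2 - 336*o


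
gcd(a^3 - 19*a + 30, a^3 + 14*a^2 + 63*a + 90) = a + 5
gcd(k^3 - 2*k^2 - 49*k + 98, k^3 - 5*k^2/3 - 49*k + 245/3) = k^2 - 49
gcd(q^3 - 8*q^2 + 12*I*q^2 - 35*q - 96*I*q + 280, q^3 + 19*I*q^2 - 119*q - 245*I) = q^2 + 12*I*q - 35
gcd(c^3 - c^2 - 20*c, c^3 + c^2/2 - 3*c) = c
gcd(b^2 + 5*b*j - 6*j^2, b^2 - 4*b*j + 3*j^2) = b - j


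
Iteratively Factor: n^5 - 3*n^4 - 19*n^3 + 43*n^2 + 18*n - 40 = (n - 1)*(n^4 - 2*n^3 - 21*n^2 + 22*n + 40) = (n - 1)*(n + 1)*(n^3 - 3*n^2 - 18*n + 40) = (n - 1)*(n + 1)*(n + 4)*(n^2 - 7*n + 10) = (n - 5)*(n - 1)*(n + 1)*(n + 4)*(n - 2)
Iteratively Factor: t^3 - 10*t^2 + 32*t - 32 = (t - 4)*(t^2 - 6*t + 8) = (t - 4)*(t - 2)*(t - 4)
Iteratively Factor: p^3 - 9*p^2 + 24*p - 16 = (p - 1)*(p^2 - 8*p + 16) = (p - 4)*(p - 1)*(p - 4)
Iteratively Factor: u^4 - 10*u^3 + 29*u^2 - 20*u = (u - 5)*(u^3 - 5*u^2 + 4*u) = (u - 5)*(u - 4)*(u^2 - u) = u*(u - 5)*(u - 4)*(u - 1)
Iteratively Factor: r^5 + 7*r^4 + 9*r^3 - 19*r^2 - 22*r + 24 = (r - 1)*(r^4 + 8*r^3 + 17*r^2 - 2*r - 24) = (r - 1)*(r + 2)*(r^3 + 6*r^2 + 5*r - 12) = (r - 1)^2*(r + 2)*(r^2 + 7*r + 12) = (r - 1)^2*(r + 2)*(r + 3)*(r + 4)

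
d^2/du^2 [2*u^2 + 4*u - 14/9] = 4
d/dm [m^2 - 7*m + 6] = 2*m - 7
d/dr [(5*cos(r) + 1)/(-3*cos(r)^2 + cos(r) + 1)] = (15*sin(r)^2 - 6*cos(r) - 19)*sin(r)/(-3*cos(r)^2 + cos(r) + 1)^2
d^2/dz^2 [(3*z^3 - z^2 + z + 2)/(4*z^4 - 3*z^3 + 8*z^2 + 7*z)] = 2*(48*z^9 - 48*z^8 - 156*z^7 - 269*z^6 + 120*z^5 + 465*z^4 + 16*z^3 + 258*z^2 + 336*z + 98)/(z^3*(64*z^9 - 144*z^8 + 492*z^7 - 267*z^6 + 480*z^5 + 957*z^4 + 92*z^3 + 903*z^2 + 1176*z + 343))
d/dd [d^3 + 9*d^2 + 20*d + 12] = 3*d^2 + 18*d + 20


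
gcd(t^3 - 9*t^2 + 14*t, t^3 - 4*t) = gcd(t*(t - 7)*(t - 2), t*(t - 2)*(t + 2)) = t^2 - 2*t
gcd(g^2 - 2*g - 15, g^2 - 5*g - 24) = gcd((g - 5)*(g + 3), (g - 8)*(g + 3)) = g + 3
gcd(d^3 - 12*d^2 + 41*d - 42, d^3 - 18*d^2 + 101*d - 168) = d^2 - 10*d + 21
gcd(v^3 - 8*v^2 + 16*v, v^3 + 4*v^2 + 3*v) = v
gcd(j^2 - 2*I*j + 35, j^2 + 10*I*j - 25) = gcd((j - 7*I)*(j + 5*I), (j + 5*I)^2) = j + 5*I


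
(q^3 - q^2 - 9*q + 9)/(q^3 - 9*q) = (q - 1)/q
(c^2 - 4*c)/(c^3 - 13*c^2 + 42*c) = (c - 4)/(c^2 - 13*c + 42)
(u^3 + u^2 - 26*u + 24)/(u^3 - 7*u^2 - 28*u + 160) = (u^2 + 5*u - 6)/(u^2 - 3*u - 40)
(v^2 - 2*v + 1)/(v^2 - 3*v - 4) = (-v^2 + 2*v - 1)/(-v^2 + 3*v + 4)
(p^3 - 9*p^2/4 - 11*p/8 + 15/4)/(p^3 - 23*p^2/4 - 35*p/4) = (p^2 - 7*p/2 + 3)/(p*(p - 7))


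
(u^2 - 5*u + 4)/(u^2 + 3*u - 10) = (u^2 - 5*u + 4)/(u^2 + 3*u - 10)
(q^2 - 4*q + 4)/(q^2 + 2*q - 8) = (q - 2)/(q + 4)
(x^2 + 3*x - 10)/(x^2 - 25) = (x - 2)/(x - 5)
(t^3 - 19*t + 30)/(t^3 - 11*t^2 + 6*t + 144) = (t^3 - 19*t + 30)/(t^3 - 11*t^2 + 6*t + 144)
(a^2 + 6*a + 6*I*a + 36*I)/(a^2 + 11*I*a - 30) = (a + 6)/(a + 5*I)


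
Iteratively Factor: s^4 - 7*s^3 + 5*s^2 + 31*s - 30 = (s - 1)*(s^3 - 6*s^2 - s + 30) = (s - 3)*(s - 1)*(s^2 - 3*s - 10) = (s - 3)*(s - 1)*(s + 2)*(s - 5)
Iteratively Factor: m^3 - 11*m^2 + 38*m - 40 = (m - 5)*(m^2 - 6*m + 8) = (m - 5)*(m - 2)*(m - 4)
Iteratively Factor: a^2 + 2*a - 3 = (a - 1)*(a + 3)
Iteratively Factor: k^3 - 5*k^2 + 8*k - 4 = (k - 2)*(k^2 - 3*k + 2) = (k - 2)*(k - 1)*(k - 2)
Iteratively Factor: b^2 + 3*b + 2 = (b + 2)*(b + 1)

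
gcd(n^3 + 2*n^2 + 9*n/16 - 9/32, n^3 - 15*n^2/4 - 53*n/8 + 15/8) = n^2 + 5*n/4 - 3/8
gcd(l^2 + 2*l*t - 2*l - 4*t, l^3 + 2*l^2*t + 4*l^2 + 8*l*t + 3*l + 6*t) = l + 2*t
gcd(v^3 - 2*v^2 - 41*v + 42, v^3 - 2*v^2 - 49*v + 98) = v - 7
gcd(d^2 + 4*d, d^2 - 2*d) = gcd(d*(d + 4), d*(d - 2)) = d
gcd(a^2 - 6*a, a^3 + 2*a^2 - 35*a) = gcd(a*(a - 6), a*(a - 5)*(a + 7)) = a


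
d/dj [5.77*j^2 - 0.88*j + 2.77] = 11.54*j - 0.88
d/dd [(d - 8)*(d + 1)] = 2*d - 7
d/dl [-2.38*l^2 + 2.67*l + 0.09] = 2.67 - 4.76*l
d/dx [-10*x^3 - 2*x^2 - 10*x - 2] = -30*x^2 - 4*x - 10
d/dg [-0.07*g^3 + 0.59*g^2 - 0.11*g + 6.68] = -0.21*g^2 + 1.18*g - 0.11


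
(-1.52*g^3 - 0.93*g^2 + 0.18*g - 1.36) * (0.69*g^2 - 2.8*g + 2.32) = -1.0488*g^5 + 3.6143*g^4 - 0.7982*g^3 - 3.6*g^2 + 4.2256*g - 3.1552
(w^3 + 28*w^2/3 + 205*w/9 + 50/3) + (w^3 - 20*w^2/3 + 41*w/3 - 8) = 2*w^3 + 8*w^2/3 + 328*w/9 + 26/3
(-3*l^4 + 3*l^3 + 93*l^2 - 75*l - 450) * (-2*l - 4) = 6*l^5 + 6*l^4 - 198*l^3 - 222*l^2 + 1200*l + 1800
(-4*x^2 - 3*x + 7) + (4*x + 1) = -4*x^2 + x + 8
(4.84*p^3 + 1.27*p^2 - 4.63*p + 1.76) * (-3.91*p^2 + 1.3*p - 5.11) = -18.9244*p^5 + 1.3263*p^4 - 4.9781*p^3 - 19.3903*p^2 + 25.9473*p - 8.9936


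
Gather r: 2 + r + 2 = r + 4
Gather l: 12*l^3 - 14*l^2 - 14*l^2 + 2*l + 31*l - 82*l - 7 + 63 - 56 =12*l^3 - 28*l^2 - 49*l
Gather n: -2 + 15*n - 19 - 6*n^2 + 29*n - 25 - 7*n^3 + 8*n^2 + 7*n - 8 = -7*n^3 + 2*n^2 + 51*n - 54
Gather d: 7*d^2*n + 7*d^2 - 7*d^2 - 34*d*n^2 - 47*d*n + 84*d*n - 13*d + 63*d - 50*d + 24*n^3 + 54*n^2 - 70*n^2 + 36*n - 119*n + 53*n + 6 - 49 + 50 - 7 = 7*d^2*n + d*(-34*n^2 + 37*n) + 24*n^3 - 16*n^2 - 30*n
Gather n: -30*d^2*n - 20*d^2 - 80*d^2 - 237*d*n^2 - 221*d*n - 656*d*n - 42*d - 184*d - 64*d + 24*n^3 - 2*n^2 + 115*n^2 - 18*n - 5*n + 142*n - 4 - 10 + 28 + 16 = -100*d^2 - 290*d + 24*n^3 + n^2*(113 - 237*d) + n*(-30*d^2 - 877*d + 119) + 30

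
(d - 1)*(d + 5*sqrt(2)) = d^2 - d + 5*sqrt(2)*d - 5*sqrt(2)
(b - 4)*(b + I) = b^2 - 4*b + I*b - 4*I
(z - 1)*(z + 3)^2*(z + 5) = z^4 + 10*z^3 + 28*z^2 + 6*z - 45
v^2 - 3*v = v*(v - 3)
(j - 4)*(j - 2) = j^2 - 6*j + 8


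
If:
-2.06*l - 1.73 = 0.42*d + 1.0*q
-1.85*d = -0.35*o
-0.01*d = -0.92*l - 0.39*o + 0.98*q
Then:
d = 0.765403619478509*q + 0.41452851529944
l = -0.641490058340279*q - 0.924321347779498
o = 4.04570484581498*q + 2.19107929515418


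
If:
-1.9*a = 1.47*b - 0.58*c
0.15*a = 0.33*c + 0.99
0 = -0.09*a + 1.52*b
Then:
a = -1.01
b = -0.06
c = -3.46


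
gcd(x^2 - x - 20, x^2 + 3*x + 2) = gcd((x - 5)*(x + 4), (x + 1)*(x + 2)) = 1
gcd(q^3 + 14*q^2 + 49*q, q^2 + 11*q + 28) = q + 7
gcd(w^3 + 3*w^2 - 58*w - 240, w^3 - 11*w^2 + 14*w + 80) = w - 8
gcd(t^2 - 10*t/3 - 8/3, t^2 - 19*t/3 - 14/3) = t + 2/3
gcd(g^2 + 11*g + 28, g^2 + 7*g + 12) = g + 4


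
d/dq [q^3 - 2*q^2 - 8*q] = 3*q^2 - 4*q - 8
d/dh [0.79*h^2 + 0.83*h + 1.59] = 1.58*h + 0.83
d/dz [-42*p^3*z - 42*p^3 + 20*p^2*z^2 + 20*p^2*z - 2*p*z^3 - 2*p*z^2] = 2*p*(-21*p^2 + 20*p*z + 10*p - 3*z^2 - 2*z)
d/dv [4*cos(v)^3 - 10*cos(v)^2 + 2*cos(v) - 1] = 2*(-6*cos(v)^2 + 10*cos(v) - 1)*sin(v)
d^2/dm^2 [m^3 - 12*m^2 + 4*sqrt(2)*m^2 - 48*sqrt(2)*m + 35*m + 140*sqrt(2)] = 6*m - 24 + 8*sqrt(2)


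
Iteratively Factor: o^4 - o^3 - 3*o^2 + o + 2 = (o + 1)*(o^3 - 2*o^2 - o + 2) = (o - 1)*(o + 1)*(o^2 - o - 2) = (o - 2)*(o - 1)*(o + 1)*(o + 1)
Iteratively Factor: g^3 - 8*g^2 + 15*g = (g)*(g^2 - 8*g + 15) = g*(g - 5)*(g - 3)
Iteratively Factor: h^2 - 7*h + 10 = (h - 5)*(h - 2)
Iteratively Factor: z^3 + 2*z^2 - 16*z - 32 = (z + 2)*(z^2 - 16) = (z - 4)*(z + 2)*(z + 4)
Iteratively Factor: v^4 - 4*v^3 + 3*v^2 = (v - 3)*(v^3 - v^2) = v*(v - 3)*(v^2 - v) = v*(v - 3)*(v - 1)*(v)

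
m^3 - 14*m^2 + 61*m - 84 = (m - 7)*(m - 4)*(m - 3)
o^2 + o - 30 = (o - 5)*(o + 6)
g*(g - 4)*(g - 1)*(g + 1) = g^4 - 4*g^3 - g^2 + 4*g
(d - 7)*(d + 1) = d^2 - 6*d - 7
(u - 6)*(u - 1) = u^2 - 7*u + 6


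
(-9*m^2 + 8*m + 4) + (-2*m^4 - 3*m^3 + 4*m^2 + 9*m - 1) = -2*m^4 - 3*m^3 - 5*m^2 + 17*m + 3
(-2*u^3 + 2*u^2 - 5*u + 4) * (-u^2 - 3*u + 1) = 2*u^5 + 4*u^4 - 3*u^3 + 13*u^2 - 17*u + 4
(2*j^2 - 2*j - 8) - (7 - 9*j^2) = 11*j^2 - 2*j - 15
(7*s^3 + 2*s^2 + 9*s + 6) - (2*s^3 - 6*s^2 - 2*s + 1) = 5*s^3 + 8*s^2 + 11*s + 5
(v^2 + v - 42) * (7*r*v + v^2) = 7*r*v^3 + 7*r*v^2 - 294*r*v + v^4 + v^3 - 42*v^2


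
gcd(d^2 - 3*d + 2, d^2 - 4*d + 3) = d - 1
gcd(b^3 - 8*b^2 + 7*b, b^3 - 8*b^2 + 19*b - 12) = b - 1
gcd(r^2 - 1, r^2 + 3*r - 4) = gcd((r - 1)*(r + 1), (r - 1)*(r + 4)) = r - 1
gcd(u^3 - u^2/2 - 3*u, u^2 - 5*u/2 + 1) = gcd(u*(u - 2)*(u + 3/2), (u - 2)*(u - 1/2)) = u - 2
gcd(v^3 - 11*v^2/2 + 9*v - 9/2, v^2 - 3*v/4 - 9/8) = v - 3/2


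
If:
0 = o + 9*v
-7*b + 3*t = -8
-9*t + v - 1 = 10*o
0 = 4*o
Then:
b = 23/21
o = 0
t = -1/9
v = 0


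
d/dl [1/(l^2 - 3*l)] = (3 - 2*l)/(l^2*(l - 3)^2)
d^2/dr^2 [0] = 0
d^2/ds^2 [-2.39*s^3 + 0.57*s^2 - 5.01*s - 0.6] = 1.14 - 14.34*s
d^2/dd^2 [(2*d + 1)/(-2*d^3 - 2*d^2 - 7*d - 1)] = 2*(-(2*d + 1)*(6*d^2 + 4*d + 7)^2 + 2*(6*d^2 + 4*d + (2*d + 1)*(3*d + 1) + 7)*(2*d^3 + 2*d^2 + 7*d + 1))/(2*d^3 + 2*d^2 + 7*d + 1)^3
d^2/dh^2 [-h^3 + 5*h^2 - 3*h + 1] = 10 - 6*h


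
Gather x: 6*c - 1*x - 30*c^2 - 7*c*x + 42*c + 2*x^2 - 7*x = -30*c^2 + 48*c + 2*x^2 + x*(-7*c - 8)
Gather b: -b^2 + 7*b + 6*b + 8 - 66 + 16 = -b^2 + 13*b - 42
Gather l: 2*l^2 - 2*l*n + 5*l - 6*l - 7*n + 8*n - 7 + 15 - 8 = 2*l^2 + l*(-2*n - 1) + n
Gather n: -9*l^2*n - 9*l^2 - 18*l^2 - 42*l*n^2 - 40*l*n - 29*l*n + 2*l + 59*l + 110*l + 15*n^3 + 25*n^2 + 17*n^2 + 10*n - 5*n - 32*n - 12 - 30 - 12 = -27*l^2 + 171*l + 15*n^3 + n^2*(42 - 42*l) + n*(-9*l^2 - 69*l - 27) - 54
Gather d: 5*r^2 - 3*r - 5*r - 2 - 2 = 5*r^2 - 8*r - 4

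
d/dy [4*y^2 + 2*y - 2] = 8*y + 2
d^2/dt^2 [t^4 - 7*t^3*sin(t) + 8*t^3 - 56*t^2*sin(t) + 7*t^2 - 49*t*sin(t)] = 7*t^3*sin(t) + 56*t^2*sin(t) - 42*t^2*cos(t) + 12*t^2 + 7*t*sin(t) - 224*t*cos(t) + 48*t - 112*sin(t) - 98*cos(t) + 14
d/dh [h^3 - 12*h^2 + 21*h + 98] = 3*h^2 - 24*h + 21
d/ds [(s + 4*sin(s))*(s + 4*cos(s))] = 4*sqrt(2)*s*cos(s + pi/4) + 2*s + 4*sqrt(2)*sin(s + pi/4) + 16*cos(2*s)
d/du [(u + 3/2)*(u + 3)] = 2*u + 9/2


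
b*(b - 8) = b^2 - 8*b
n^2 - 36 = (n - 6)*(n + 6)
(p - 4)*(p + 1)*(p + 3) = p^3 - 13*p - 12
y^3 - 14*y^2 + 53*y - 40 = (y - 8)*(y - 5)*(y - 1)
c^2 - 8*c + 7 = (c - 7)*(c - 1)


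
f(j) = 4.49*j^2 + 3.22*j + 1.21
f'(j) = 8.98*j + 3.22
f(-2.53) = 21.80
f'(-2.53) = -19.50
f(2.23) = 30.72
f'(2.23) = 23.25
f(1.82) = 21.94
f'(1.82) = 19.56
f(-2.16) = 15.20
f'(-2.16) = -16.18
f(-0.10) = 0.93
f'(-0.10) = 2.32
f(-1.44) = 5.88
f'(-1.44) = -9.71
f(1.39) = 14.36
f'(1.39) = 15.70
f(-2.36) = 18.62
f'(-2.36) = -17.97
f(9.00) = 393.88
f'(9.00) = 84.04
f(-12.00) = 609.13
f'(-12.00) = -104.54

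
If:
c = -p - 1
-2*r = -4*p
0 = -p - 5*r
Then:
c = -1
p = 0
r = 0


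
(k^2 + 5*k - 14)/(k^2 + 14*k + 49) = (k - 2)/(k + 7)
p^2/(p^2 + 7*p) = p/(p + 7)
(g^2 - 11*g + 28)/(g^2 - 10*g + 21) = (g - 4)/(g - 3)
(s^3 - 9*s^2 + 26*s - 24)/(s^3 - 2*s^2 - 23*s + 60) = (s - 2)/(s + 5)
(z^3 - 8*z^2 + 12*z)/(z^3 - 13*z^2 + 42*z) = (z - 2)/(z - 7)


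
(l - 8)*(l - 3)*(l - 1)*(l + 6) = l^4 - 6*l^3 - 37*l^2 + 186*l - 144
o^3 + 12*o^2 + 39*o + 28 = (o + 1)*(o + 4)*(o + 7)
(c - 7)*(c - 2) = c^2 - 9*c + 14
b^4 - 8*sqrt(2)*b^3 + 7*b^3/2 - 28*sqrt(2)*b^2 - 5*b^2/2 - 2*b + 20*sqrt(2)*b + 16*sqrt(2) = (b - 1)*(b + 1/2)*(b + 4)*(b - 8*sqrt(2))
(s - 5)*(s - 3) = s^2 - 8*s + 15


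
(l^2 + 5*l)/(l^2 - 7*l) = (l + 5)/(l - 7)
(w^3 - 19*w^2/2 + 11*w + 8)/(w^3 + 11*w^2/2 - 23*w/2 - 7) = (w - 8)/(w + 7)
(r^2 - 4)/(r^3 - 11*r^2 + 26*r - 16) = (r + 2)/(r^2 - 9*r + 8)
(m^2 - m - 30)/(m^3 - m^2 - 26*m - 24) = (m + 5)/(m^2 + 5*m + 4)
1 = 1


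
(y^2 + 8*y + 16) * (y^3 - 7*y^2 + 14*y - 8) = y^5 + y^4 - 26*y^3 - 8*y^2 + 160*y - 128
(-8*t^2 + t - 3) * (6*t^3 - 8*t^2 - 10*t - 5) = -48*t^5 + 70*t^4 + 54*t^3 + 54*t^2 + 25*t + 15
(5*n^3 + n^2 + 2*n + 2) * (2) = 10*n^3 + 2*n^2 + 4*n + 4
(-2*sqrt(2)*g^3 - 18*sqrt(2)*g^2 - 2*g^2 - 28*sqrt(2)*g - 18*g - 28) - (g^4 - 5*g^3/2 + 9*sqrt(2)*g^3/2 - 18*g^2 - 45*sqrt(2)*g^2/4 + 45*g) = -g^4 - 13*sqrt(2)*g^3/2 + 5*g^3/2 - 27*sqrt(2)*g^2/4 + 16*g^2 - 63*g - 28*sqrt(2)*g - 28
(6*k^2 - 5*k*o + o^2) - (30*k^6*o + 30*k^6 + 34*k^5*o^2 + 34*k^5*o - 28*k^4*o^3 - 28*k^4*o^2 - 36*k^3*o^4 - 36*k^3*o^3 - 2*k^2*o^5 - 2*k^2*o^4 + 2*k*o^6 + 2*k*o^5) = -30*k^6*o - 30*k^6 - 34*k^5*o^2 - 34*k^5*o + 28*k^4*o^3 + 28*k^4*o^2 + 36*k^3*o^4 + 36*k^3*o^3 + 2*k^2*o^5 + 2*k^2*o^4 + 6*k^2 - 2*k*o^6 - 2*k*o^5 - 5*k*o + o^2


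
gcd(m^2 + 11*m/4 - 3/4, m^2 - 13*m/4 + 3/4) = m - 1/4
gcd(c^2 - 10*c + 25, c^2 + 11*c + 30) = 1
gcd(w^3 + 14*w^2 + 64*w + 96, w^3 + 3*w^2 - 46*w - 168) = w^2 + 10*w + 24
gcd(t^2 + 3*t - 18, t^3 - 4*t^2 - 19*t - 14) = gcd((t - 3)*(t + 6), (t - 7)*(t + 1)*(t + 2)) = 1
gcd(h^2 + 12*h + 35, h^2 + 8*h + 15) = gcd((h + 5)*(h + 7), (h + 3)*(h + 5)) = h + 5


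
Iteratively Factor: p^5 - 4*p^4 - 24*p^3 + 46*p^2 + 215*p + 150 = (p + 2)*(p^4 - 6*p^3 - 12*p^2 + 70*p + 75) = (p + 1)*(p + 2)*(p^3 - 7*p^2 - 5*p + 75) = (p - 5)*(p + 1)*(p + 2)*(p^2 - 2*p - 15) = (p - 5)^2*(p + 1)*(p + 2)*(p + 3)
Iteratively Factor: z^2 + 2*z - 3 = (z - 1)*(z + 3)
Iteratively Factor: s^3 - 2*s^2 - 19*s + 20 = (s - 5)*(s^2 + 3*s - 4) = (s - 5)*(s - 1)*(s + 4)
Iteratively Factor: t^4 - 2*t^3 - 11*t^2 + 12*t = (t - 4)*(t^3 + 2*t^2 - 3*t) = t*(t - 4)*(t^2 + 2*t - 3) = t*(t - 4)*(t - 1)*(t + 3)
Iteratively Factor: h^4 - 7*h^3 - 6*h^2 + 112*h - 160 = (h - 5)*(h^3 - 2*h^2 - 16*h + 32) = (h - 5)*(h - 4)*(h^2 + 2*h - 8) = (h - 5)*(h - 4)*(h - 2)*(h + 4)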